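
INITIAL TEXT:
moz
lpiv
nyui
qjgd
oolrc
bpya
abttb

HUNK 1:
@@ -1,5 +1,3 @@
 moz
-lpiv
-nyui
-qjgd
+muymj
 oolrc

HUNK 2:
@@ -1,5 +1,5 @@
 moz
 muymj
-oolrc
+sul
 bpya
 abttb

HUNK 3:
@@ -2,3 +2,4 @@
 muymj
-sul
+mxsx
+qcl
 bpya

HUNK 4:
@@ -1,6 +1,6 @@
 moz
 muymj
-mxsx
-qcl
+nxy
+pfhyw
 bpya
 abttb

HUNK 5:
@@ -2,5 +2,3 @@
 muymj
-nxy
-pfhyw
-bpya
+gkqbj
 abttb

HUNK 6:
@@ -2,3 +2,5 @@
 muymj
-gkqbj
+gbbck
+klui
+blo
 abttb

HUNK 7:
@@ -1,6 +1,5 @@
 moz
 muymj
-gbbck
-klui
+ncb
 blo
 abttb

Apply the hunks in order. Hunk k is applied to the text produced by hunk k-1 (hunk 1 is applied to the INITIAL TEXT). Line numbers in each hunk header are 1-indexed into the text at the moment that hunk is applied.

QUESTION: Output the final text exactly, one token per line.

Answer: moz
muymj
ncb
blo
abttb

Derivation:
Hunk 1: at line 1 remove [lpiv,nyui,qjgd] add [muymj] -> 5 lines: moz muymj oolrc bpya abttb
Hunk 2: at line 1 remove [oolrc] add [sul] -> 5 lines: moz muymj sul bpya abttb
Hunk 3: at line 2 remove [sul] add [mxsx,qcl] -> 6 lines: moz muymj mxsx qcl bpya abttb
Hunk 4: at line 1 remove [mxsx,qcl] add [nxy,pfhyw] -> 6 lines: moz muymj nxy pfhyw bpya abttb
Hunk 5: at line 2 remove [nxy,pfhyw,bpya] add [gkqbj] -> 4 lines: moz muymj gkqbj abttb
Hunk 6: at line 2 remove [gkqbj] add [gbbck,klui,blo] -> 6 lines: moz muymj gbbck klui blo abttb
Hunk 7: at line 1 remove [gbbck,klui] add [ncb] -> 5 lines: moz muymj ncb blo abttb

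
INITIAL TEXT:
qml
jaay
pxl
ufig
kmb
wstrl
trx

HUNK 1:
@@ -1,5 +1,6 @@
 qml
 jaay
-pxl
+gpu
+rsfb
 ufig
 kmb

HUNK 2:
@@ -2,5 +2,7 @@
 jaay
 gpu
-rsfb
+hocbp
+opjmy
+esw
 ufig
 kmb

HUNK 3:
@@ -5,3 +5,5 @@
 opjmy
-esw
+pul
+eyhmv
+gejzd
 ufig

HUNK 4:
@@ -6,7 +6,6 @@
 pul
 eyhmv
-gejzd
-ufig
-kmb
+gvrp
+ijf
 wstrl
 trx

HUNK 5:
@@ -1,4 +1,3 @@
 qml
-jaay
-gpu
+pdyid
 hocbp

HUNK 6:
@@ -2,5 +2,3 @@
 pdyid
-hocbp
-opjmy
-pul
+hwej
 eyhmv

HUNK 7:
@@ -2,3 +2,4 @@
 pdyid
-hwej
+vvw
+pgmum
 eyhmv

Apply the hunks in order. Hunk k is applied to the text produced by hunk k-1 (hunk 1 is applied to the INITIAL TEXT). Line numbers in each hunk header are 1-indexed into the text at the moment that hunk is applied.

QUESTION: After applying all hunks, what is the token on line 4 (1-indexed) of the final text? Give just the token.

Answer: pgmum

Derivation:
Hunk 1: at line 1 remove [pxl] add [gpu,rsfb] -> 8 lines: qml jaay gpu rsfb ufig kmb wstrl trx
Hunk 2: at line 2 remove [rsfb] add [hocbp,opjmy,esw] -> 10 lines: qml jaay gpu hocbp opjmy esw ufig kmb wstrl trx
Hunk 3: at line 5 remove [esw] add [pul,eyhmv,gejzd] -> 12 lines: qml jaay gpu hocbp opjmy pul eyhmv gejzd ufig kmb wstrl trx
Hunk 4: at line 6 remove [gejzd,ufig,kmb] add [gvrp,ijf] -> 11 lines: qml jaay gpu hocbp opjmy pul eyhmv gvrp ijf wstrl trx
Hunk 5: at line 1 remove [jaay,gpu] add [pdyid] -> 10 lines: qml pdyid hocbp opjmy pul eyhmv gvrp ijf wstrl trx
Hunk 6: at line 2 remove [hocbp,opjmy,pul] add [hwej] -> 8 lines: qml pdyid hwej eyhmv gvrp ijf wstrl trx
Hunk 7: at line 2 remove [hwej] add [vvw,pgmum] -> 9 lines: qml pdyid vvw pgmum eyhmv gvrp ijf wstrl trx
Final line 4: pgmum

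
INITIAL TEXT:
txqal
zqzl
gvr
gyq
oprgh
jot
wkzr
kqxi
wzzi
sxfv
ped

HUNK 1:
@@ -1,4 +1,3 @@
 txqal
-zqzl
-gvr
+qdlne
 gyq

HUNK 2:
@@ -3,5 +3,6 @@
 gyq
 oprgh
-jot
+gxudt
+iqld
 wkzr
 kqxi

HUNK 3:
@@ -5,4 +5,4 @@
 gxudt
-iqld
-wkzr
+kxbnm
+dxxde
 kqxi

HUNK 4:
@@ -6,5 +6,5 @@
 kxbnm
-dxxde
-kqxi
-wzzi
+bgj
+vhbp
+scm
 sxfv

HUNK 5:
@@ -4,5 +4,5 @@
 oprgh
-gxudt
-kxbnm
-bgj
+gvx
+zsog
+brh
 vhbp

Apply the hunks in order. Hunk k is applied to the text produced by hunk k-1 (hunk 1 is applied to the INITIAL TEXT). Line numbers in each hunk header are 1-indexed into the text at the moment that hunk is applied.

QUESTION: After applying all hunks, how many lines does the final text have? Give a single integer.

Answer: 11

Derivation:
Hunk 1: at line 1 remove [zqzl,gvr] add [qdlne] -> 10 lines: txqal qdlne gyq oprgh jot wkzr kqxi wzzi sxfv ped
Hunk 2: at line 3 remove [jot] add [gxudt,iqld] -> 11 lines: txqal qdlne gyq oprgh gxudt iqld wkzr kqxi wzzi sxfv ped
Hunk 3: at line 5 remove [iqld,wkzr] add [kxbnm,dxxde] -> 11 lines: txqal qdlne gyq oprgh gxudt kxbnm dxxde kqxi wzzi sxfv ped
Hunk 4: at line 6 remove [dxxde,kqxi,wzzi] add [bgj,vhbp,scm] -> 11 lines: txqal qdlne gyq oprgh gxudt kxbnm bgj vhbp scm sxfv ped
Hunk 5: at line 4 remove [gxudt,kxbnm,bgj] add [gvx,zsog,brh] -> 11 lines: txqal qdlne gyq oprgh gvx zsog brh vhbp scm sxfv ped
Final line count: 11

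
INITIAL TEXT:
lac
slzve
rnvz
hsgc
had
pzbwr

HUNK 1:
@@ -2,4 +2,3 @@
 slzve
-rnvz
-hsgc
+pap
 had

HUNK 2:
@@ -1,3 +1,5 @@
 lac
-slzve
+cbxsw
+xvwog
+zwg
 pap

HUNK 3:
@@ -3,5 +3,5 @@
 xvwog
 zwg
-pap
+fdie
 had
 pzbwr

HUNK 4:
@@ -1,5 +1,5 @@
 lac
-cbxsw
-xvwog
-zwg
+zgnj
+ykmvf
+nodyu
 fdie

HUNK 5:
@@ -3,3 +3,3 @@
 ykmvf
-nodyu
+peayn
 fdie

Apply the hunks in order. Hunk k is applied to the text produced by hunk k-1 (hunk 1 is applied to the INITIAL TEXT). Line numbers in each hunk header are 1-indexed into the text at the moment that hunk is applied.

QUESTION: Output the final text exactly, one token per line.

Answer: lac
zgnj
ykmvf
peayn
fdie
had
pzbwr

Derivation:
Hunk 1: at line 2 remove [rnvz,hsgc] add [pap] -> 5 lines: lac slzve pap had pzbwr
Hunk 2: at line 1 remove [slzve] add [cbxsw,xvwog,zwg] -> 7 lines: lac cbxsw xvwog zwg pap had pzbwr
Hunk 3: at line 3 remove [pap] add [fdie] -> 7 lines: lac cbxsw xvwog zwg fdie had pzbwr
Hunk 4: at line 1 remove [cbxsw,xvwog,zwg] add [zgnj,ykmvf,nodyu] -> 7 lines: lac zgnj ykmvf nodyu fdie had pzbwr
Hunk 5: at line 3 remove [nodyu] add [peayn] -> 7 lines: lac zgnj ykmvf peayn fdie had pzbwr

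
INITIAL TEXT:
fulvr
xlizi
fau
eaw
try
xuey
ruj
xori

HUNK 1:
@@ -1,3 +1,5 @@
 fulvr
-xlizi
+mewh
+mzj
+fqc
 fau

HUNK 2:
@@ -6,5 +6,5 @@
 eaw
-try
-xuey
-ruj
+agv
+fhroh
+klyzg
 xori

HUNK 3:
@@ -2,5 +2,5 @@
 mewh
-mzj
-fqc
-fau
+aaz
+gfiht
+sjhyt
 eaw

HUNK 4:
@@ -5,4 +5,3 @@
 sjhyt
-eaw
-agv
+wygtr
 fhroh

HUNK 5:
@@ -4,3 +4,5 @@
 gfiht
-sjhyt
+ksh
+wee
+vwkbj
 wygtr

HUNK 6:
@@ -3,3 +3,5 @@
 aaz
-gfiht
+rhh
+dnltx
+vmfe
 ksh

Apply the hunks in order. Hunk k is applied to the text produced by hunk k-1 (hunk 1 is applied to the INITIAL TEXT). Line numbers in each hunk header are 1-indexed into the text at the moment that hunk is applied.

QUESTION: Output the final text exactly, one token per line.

Hunk 1: at line 1 remove [xlizi] add [mewh,mzj,fqc] -> 10 lines: fulvr mewh mzj fqc fau eaw try xuey ruj xori
Hunk 2: at line 6 remove [try,xuey,ruj] add [agv,fhroh,klyzg] -> 10 lines: fulvr mewh mzj fqc fau eaw agv fhroh klyzg xori
Hunk 3: at line 2 remove [mzj,fqc,fau] add [aaz,gfiht,sjhyt] -> 10 lines: fulvr mewh aaz gfiht sjhyt eaw agv fhroh klyzg xori
Hunk 4: at line 5 remove [eaw,agv] add [wygtr] -> 9 lines: fulvr mewh aaz gfiht sjhyt wygtr fhroh klyzg xori
Hunk 5: at line 4 remove [sjhyt] add [ksh,wee,vwkbj] -> 11 lines: fulvr mewh aaz gfiht ksh wee vwkbj wygtr fhroh klyzg xori
Hunk 6: at line 3 remove [gfiht] add [rhh,dnltx,vmfe] -> 13 lines: fulvr mewh aaz rhh dnltx vmfe ksh wee vwkbj wygtr fhroh klyzg xori

Answer: fulvr
mewh
aaz
rhh
dnltx
vmfe
ksh
wee
vwkbj
wygtr
fhroh
klyzg
xori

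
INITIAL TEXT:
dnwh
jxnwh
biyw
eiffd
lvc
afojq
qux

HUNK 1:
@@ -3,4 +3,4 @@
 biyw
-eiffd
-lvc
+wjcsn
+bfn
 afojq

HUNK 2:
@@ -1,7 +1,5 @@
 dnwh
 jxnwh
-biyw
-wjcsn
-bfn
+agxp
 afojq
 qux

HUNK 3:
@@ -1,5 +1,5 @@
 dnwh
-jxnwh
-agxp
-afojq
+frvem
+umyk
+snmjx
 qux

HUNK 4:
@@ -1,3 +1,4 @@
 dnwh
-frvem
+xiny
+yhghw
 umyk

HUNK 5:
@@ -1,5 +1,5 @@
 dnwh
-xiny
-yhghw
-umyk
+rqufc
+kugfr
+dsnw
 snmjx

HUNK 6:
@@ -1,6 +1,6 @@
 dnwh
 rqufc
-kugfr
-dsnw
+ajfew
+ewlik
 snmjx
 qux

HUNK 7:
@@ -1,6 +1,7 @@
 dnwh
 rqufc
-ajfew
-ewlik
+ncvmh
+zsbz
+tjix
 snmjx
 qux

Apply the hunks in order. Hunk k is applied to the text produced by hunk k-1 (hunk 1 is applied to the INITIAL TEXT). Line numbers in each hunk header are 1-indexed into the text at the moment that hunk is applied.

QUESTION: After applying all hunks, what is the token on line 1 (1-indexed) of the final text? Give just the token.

Hunk 1: at line 3 remove [eiffd,lvc] add [wjcsn,bfn] -> 7 lines: dnwh jxnwh biyw wjcsn bfn afojq qux
Hunk 2: at line 1 remove [biyw,wjcsn,bfn] add [agxp] -> 5 lines: dnwh jxnwh agxp afojq qux
Hunk 3: at line 1 remove [jxnwh,agxp,afojq] add [frvem,umyk,snmjx] -> 5 lines: dnwh frvem umyk snmjx qux
Hunk 4: at line 1 remove [frvem] add [xiny,yhghw] -> 6 lines: dnwh xiny yhghw umyk snmjx qux
Hunk 5: at line 1 remove [xiny,yhghw,umyk] add [rqufc,kugfr,dsnw] -> 6 lines: dnwh rqufc kugfr dsnw snmjx qux
Hunk 6: at line 1 remove [kugfr,dsnw] add [ajfew,ewlik] -> 6 lines: dnwh rqufc ajfew ewlik snmjx qux
Hunk 7: at line 1 remove [ajfew,ewlik] add [ncvmh,zsbz,tjix] -> 7 lines: dnwh rqufc ncvmh zsbz tjix snmjx qux
Final line 1: dnwh

Answer: dnwh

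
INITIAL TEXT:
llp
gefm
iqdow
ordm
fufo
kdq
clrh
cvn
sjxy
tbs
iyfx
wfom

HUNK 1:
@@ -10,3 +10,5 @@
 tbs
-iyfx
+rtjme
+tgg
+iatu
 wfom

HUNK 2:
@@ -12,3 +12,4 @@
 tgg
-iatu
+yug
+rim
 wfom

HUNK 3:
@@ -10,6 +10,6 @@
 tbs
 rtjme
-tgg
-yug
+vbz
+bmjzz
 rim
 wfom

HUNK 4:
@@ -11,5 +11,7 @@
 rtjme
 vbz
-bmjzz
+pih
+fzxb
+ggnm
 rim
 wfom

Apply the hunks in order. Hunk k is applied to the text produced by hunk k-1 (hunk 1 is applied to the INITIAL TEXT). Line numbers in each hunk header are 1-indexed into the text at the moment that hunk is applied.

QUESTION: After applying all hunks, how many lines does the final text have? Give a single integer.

Answer: 17

Derivation:
Hunk 1: at line 10 remove [iyfx] add [rtjme,tgg,iatu] -> 14 lines: llp gefm iqdow ordm fufo kdq clrh cvn sjxy tbs rtjme tgg iatu wfom
Hunk 2: at line 12 remove [iatu] add [yug,rim] -> 15 lines: llp gefm iqdow ordm fufo kdq clrh cvn sjxy tbs rtjme tgg yug rim wfom
Hunk 3: at line 10 remove [tgg,yug] add [vbz,bmjzz] -> 15 lines: llp gefm iqdow ordm fufo kdq clrh cvn sjxy tbs rtjme vbz bmjzz rim wfom
Hunk 4: at line 11 remove [bmjzz] add [pih,fzxb,ggnm] -> 17 lines: llp gefm iqdow ordm fufo kdq clrh cvn sjxy tbs rtjme vbz pih fzxb ggnm rim wfom
Final line count: 17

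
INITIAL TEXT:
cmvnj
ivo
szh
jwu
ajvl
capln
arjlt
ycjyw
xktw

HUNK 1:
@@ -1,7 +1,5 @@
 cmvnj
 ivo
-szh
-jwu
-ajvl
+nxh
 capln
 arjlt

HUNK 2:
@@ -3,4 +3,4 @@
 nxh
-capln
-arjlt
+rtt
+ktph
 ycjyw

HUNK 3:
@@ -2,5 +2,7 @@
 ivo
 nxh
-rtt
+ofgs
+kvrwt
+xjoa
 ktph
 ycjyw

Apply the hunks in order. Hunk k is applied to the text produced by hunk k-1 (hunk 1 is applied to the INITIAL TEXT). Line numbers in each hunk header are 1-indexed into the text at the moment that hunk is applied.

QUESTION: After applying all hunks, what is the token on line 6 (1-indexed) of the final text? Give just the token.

Answer: xjoa

Derivation:
Hunk 1: at line 1 remove [szh,jwu,ajvl] add [nxh] -> 7 lines: cmvnj ivo nxh capln arjlt ycjyw xktw
Hunk 2: at line 3 remove [capln,arjlt] add [rtt,ktph] -> 7 lines: cmvnj ivo nxh rtt ktph ycjyw xktw
Hunk 3: at line 2 remove [rtt] add [ofgs,kvrwt,xjoa] -> 9 lines: cmvnj ivo nxh ofgs kvrwt xjoa ktph ycjyw xktw
Final line 6: xjoa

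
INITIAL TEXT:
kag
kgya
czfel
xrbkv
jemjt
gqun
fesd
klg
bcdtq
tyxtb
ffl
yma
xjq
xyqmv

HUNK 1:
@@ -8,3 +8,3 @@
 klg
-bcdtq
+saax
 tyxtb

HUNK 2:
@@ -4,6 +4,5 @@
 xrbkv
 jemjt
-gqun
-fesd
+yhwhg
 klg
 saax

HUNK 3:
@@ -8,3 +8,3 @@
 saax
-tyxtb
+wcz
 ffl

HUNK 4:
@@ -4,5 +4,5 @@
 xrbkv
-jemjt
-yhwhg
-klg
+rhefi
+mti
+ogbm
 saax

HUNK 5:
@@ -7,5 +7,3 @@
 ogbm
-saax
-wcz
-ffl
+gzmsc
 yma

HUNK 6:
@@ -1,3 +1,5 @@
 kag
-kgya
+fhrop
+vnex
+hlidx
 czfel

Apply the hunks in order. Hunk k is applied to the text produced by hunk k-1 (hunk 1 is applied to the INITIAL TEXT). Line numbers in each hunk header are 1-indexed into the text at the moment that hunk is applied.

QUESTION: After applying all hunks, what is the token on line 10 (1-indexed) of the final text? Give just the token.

Answer: gzmsc

Derivation:
Hunk 1: at line 8 remove [bcdtq] add [saax] -> 14 lines: kag kgya czfel xrbkv jemjt gqun fesd klg saax tyxtb ffl yma xjq xyqmv
Hunk 2: at line 4 remove [gqun,fesd] add [yhwhg] -> 13 lines: kag kgya czfel xrbkv jemjt yhwhg klg saax tyxtb ffl yma xjq xyqmv
Hunk 3: at line 8 remove [tyxtb] add [wcz] -> 13 lines: kag kgya czfel xrbkv jemjt yhwhg klg saax wcz ffl yma xjq xyqmv
Hunk 4: at line 4 remove [jemjt,yhwhg,klg] add [rhefi,mti,ogbm] -> 13 lines: kag kgya czfel xrbkv rhefi mti ogbm saax wcz ffl yma xjq xyqmv
Hunk 5: at line 7 remove [saax,wcz,ffl] add [gzmsc] -> 11 lines: kag kgya czfel xrbkv rhefi mti ogbm gzmsc yma xjq xyqmv
Hunk 6: at line 1 remove [kgya] add [fhrop,vnex,hlidx] -> 13 lines: kag fhrop vnex hlidx czfel xrbkv rhefi mti ogbm gzmsc yma xjq xyqmv
Final line 10: gzmsc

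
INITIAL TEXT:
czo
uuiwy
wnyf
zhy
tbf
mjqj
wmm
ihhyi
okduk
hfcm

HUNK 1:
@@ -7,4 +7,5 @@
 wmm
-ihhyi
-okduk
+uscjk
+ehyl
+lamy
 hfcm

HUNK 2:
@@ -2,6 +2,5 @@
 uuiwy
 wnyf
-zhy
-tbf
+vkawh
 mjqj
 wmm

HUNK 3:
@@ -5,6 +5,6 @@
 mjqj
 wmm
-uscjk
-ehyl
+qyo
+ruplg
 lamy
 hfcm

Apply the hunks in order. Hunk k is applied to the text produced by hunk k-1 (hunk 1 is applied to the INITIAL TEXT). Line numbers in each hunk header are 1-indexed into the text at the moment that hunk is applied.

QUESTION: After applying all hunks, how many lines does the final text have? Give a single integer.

Answer: 10

Derivation:
Hunk 1: at line 7 remove [ihhyi,okduk] add [uscjk,ehyl,lamy] -> 11 lines: czo uuiwy wnyf zhy tbf mjqj wmm uscjk ehyl lamy hfcm
Hunk 2: at line 2 remove [zhy,tbf] add [vkawh] -> 10 lines: czo uuiwy wnyf vkawh mjqj wmm uscjk ehyl lamy hfcm
Hunk 3: at line 5 remove [uscjk,ehyl] add [qyo,ruplg] -> 10 lines: czo uuiwy wnyf vkawh mjqj wmm qyo ruplg lamy hfcm
Final line count: 10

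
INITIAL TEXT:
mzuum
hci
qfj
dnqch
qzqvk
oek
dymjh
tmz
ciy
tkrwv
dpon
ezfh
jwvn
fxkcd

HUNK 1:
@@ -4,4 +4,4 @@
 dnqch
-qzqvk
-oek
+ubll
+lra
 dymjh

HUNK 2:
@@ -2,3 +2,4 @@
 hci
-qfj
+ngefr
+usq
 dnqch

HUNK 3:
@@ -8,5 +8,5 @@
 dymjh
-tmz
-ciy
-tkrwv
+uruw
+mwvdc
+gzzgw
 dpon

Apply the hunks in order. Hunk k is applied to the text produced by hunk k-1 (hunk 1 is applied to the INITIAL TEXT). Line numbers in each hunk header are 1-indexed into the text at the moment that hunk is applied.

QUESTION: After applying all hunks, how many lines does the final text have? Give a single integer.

Answer: 15

Derivation:
Hunk 1: at line 4 remove [qzqvk,oek] add [ubll,lra] -> 14 lines: mzuum hci qfj dnqch ubll lra dymjh tmz ciy tkrwv dpon ezfh jwvn fxkcd
Hunk 2: at line 2 remove [qfj] add [ngefr,usq] -> 15 lines: mzuum hci ngefr usq dnqch ubll lra dymjh tmz ciy tkrwv dpon ezfh jwvn fxkcd
Hunk 3: at line 8 remove [tmz,ciy,tkrwv] add [uruw,mwvdc,gzzgw] -> 15 lines: mzuum hci ngefr usq dnqch ubll lra dymjh uruw mwvdc gzzgw dpon ezfh jwvn fxkcd
Final line count: 15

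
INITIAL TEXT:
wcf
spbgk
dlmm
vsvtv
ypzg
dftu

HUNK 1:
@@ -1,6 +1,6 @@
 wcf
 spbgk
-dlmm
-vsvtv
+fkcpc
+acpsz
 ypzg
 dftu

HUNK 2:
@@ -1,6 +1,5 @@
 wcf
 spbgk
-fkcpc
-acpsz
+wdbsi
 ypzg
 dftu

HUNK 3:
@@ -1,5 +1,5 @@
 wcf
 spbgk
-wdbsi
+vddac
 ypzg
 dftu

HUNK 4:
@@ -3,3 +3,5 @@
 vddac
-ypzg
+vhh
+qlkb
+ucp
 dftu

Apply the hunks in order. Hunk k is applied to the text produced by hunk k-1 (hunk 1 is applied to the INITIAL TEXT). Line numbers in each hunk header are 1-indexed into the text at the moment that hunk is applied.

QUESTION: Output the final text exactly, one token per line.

Hunk 1: at line 1 remove [dlmm,vsvtv] add [fkcpc,acpsz] -> 6 lines: wcf spbgk fkcpc acpsz ypzg dftu
Hunk 2: at line 1 remove [fkcpc,acpsz] add [wdbsi] -> 5 lines: wcf spbgk wdbsi ypzg dftu
Hunk 3: at line 1 remove [wdbsi] add [vddac] -> 5 lines: wcf spbgk vddac ypzg dftu
Hunk 4: at line 3 remove [ypzg] add [vhh,qlkb,ucp] -> 7 lines: wcf spbgk vddac vhh qlkb ucp dftu

Answer: wcf
spbgk
vddac
vhh
qlkb
ucp
dftu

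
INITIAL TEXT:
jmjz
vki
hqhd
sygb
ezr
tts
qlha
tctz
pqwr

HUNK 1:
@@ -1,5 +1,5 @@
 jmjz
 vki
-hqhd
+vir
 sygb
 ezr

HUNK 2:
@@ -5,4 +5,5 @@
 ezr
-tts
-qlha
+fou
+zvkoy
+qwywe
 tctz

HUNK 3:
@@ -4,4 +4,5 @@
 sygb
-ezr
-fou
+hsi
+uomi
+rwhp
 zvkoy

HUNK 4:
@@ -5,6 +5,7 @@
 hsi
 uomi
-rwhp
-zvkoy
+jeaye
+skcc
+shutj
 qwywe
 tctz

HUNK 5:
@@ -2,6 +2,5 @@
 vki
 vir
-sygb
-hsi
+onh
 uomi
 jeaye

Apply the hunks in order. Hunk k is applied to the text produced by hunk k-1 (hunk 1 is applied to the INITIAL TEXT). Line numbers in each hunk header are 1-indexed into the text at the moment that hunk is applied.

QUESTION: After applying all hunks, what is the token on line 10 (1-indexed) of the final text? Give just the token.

Answer: tctz

Derivation:
Hunk 1: at line 1 remove [hqhd] add [vir] -> 9 lines: jmjz vki vir sygb ezr tts qlha tctz pqwr
Hunk 2: at line 5 remove [tts,qlha] add [fou,zvkoy,qwywe] -> 10 lines: jmjz vki vir sygb ezr fou zvkoy qwywe tctz pqwr
Hunk 3: at line 4 remove [ezr,fou] add [hsi,uomi,rwhp] -> 11 lines: jmjz vki vir sygb hsi uomi rwhp zvkoy qwywe tctz pqwr
Hunk 4: at line 5 remove [rwhp,zvkoy] add [jeaye,skcc,shutj] -> 12 lines: jmjz vki vir sygb hsi uomi jeaye skcc shutj qwywe tctz pqwr
Hunk 5: at line 2 remove [sygb,hsi] add [onh] -> 11 lines: jmjz vki vir onh uomi jeaye skcc shutj qwywe tctz pqwr
Final line 10: tctz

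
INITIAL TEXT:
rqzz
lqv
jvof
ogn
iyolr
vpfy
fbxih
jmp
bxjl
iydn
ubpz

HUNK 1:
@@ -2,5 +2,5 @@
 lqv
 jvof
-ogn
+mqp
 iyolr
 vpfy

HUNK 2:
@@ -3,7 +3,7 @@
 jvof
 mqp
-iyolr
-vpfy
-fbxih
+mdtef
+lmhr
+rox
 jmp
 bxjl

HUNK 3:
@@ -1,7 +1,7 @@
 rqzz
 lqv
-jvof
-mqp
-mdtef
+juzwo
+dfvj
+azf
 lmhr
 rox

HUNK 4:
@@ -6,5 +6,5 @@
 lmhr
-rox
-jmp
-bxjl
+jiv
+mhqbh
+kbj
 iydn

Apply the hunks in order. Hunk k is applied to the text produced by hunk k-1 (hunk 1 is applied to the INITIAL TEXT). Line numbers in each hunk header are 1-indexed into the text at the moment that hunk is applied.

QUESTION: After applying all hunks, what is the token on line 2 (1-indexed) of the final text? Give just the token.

Hunk 1: at line 2 remove [ogn] add [mqp] -> 11 lines: rqzz lqv jvof mqp iyolr vpfy fbxih jmp bxjl iydn ubpz
Hunk 2: at line 3 remove [iyolr,vpfy,fbxih] add [mdtef,lmhr,rox] -> 11 lines: rqzz lqv jvof mqp mdtef lmhr rox jmp bxjl iydn ubpz
Hunk 3: at line 1 remove [jvof,mqp,mdtef] add [juzwo,dfvj,azf] -> 11 lines: rqzz lqv juzwo dfvj azf lmhr rox jmp bxjl iydn ubpz
Hunk 4: at line 6 remove [rox,jmp,bxjl] add [jiv,mhqbh,kbj] -> 11 lines: rqzz lqv juzwo dfvj azf lmhr jiv mhqbh kbj iydn ubpz
Final line 2: lqv

Answer: lqv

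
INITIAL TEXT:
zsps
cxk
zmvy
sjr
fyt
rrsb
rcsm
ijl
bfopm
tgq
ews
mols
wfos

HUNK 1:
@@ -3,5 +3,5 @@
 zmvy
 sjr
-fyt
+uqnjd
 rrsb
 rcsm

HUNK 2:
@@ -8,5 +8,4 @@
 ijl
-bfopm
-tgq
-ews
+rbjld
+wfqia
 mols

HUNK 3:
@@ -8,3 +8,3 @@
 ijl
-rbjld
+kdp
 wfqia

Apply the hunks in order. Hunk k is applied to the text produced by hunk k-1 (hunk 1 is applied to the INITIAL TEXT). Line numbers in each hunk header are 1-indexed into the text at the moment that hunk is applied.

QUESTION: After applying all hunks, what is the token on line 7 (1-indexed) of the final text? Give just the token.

Answer: rcsm

Derivation:
Hunk 1: at line 3 remove [fyt] add [uqnjd] -> 13 lines: zsps cxk zmvy sjr uqnjd rrsb rcsm ijl bfopm tgq ews mols wfos
Hunk 2: at line 8 remove [bfopm,tgq,ews] add [rbjld,wfqia] -> 12 lines: zsps cxk zmvy sjr uqnjd rrsb rcsm ijl rbjld wfqia mols wfos
Hunk 3: at line 8 remove [rbjld] add [kdp] -> 12 lines: zsps cxk zmvy sjr uqnjd rrsb rcsm ijl kdp wfqia mols wfos
Final line 7: rcsm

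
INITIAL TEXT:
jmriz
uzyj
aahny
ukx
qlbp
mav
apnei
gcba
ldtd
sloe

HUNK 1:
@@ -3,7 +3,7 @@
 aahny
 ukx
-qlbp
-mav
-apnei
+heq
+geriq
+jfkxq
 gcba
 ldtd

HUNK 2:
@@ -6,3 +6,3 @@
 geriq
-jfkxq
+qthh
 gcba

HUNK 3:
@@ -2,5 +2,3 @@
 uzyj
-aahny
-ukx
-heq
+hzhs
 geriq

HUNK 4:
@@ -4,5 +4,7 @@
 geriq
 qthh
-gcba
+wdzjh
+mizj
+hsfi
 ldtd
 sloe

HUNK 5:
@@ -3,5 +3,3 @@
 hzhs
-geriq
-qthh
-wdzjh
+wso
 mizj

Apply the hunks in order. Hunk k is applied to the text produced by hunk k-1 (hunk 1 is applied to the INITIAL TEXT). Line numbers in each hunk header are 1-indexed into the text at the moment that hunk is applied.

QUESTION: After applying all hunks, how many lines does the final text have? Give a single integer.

Hunk 1: at line 3 remove [qlbp,mav,apnei] add [heq,geriq,jfkxq] -> 10 lines: jmriz uzyj aahny ukx heq geriq jfkxq gcba ldtd sloe
Hunk 2: at line 6 remove [jfkxq] add [qthh] -> 10 lines: jmriz uzyj aahny ukx heq geriq qthh gcba ldtd sloe
Hunk 3: at line 2 remove [aahny,ukx,heq] add [hzhs] -> 8 lines: jmriz uzyj hzhs geriq qthh gcba ldtd sloe
Hunk 4: at line 4 remove [gcba] add [wdzjh,mizj,hsfi] -> 10 lines: jmriz uzyj hzhs geriq qthh wdzjh mizj hsfi ldtd sloe
Hunk 5: at line 3 remove [geriq,qthh,wdzjh] add [wso] -> 8 lines: jmriz uzyj hzhs wso mizj hsfi ldtd sloe
Final line count: 8

Answer: 8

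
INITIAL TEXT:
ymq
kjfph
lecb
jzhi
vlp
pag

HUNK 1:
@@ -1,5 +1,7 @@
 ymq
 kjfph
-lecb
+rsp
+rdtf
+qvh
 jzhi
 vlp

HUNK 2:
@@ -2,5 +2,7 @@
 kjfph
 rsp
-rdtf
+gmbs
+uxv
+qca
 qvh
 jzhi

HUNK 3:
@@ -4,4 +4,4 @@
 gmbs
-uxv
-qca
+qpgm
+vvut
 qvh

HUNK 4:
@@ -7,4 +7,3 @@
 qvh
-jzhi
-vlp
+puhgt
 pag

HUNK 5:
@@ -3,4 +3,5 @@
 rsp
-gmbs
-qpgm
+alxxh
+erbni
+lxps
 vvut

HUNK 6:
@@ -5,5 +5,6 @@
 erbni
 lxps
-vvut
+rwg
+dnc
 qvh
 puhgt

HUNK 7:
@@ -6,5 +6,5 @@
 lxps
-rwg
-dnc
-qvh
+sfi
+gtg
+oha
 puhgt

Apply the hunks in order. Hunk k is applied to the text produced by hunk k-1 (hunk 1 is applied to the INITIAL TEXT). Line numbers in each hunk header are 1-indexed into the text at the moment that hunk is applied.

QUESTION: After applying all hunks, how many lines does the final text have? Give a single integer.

Answer: 11

Derivation:
Hunk 1: at line 1 remove [lecb] add [rsp,rdtf,qvh] -> 8 lines: ymq kjfph rsp rdtf qvh jzhi vlp pag
Hunk 2: at line 2 remove [rdtf] add [gmbs,uxv,qca] -> 10 lines: ymq kjfph rsp gmbs uxv qca qvh jzhi vlp pag
Hunk 3: at line 4 remove [uxv,qca] add [qpgm,vvut] -> 10 lines: ymq kjfph rsp gmbs qpgm vvut qvh jzhi vlp pag
Hunk 4: at line 7 remove [jzhi,vlp] add [puhgt] -> 9 lines: ymq kjfph rsp gmbs qpgm vvut qvh puhgt pag
Hunk 5: at line 3 remove [gmbs,qpgm] add [alxxh,erbni,lxps] -> 10 lines: ymq kjfph rsp alxxh erbni lxps vvut qvh puhgt pag
Hunk 6: at line 5 remove [vvut] add [rwg,dnc] -> 11 lines: ymq kjfph rsp alxxh erbni lxps rwg dnc qvh puhgt pag
Hunk 7: at line 6 remove [rwg,dnc,qvh] add [sfi,gtg,oha] -> 11 lines: ymq kjfph rsp alxxh erbni lxps sfi gtg oha puhgt pag
Final line count: 11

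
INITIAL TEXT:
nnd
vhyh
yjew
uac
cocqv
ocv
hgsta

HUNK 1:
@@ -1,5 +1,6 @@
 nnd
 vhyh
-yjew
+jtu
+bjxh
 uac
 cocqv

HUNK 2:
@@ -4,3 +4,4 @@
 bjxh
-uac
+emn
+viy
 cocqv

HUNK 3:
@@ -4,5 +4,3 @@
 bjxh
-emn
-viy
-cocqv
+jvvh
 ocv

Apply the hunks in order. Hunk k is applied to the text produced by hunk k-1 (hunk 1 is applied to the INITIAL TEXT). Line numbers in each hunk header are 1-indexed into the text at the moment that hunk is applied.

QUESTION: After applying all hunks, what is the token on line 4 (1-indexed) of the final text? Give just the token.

Answer: bjxh

Derivation:
Hunk 1: at line 1 remove [yjew] add [jtu,bjxh] -> 8 lines: nnd vhyh jtu bjxh uac cocqv ocv hgsta
Hunk 2: at line 4 remove [uac] add [emn,viy] -> 9 lines: nnd vhyh jtu bjxh emn viy cocqv ocv hgsta
Hunk 3: at line 4 remove [emn,viy,cocqv] add [jvvh] -> 7 lines: nnd vhyh jtu bjxh jvvh ocv hgsta
Final line 4: bjxh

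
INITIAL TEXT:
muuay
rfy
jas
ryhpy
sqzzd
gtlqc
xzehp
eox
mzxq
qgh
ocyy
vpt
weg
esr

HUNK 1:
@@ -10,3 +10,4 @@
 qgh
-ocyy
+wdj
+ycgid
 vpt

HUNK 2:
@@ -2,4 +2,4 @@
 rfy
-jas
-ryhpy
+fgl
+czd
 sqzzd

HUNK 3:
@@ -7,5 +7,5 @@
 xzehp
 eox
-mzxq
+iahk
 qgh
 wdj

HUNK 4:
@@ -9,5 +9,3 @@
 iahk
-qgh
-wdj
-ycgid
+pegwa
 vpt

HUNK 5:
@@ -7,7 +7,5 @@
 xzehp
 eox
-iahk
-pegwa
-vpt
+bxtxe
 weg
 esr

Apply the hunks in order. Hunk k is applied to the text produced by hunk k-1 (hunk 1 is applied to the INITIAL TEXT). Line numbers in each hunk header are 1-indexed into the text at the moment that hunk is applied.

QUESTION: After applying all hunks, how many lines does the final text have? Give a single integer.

Answer: 11

Derivation:
Hunk 1: at line 10 remove [ocyy] add [wdj,ycgid] -> 15 lines: muuay rfy jas ryhpy sqzzd gtlqc xzehp eox mzxq qgh wdj ycgid vpt weg esr
Hunk 2: at line 2 remove [jas,ryhpy] add [fgl,czd] -> 15 lines: muuay rfy fgl czd sqzzd gtlqc xzehp eox mzxq qgh wdj ycgid vpt weg esr
Hunk 3: at line 7 remove [mzxq] add [iahk] -> 15 lines: muuay rfy fgl czd sqzzd gtlqc xzehp eox iahk qgh wdj ycgid vpt weg esr
Hunk 4: at line 9 remove [qgh,wdj,ycgid] add [pegwa] -> 13 lines: muuay rfy fgl czd sqzzd gtlqc xzehp eox iahk pegwa vpt weg esr
Hunk 5: at line 7 remove [iahk,pegwa,vpt] add [bxtxe] -> 11 lines: muuay rfy fgl czd sqzzd gtlqc xzehp eox bxtxe weg esr
Final line count: 11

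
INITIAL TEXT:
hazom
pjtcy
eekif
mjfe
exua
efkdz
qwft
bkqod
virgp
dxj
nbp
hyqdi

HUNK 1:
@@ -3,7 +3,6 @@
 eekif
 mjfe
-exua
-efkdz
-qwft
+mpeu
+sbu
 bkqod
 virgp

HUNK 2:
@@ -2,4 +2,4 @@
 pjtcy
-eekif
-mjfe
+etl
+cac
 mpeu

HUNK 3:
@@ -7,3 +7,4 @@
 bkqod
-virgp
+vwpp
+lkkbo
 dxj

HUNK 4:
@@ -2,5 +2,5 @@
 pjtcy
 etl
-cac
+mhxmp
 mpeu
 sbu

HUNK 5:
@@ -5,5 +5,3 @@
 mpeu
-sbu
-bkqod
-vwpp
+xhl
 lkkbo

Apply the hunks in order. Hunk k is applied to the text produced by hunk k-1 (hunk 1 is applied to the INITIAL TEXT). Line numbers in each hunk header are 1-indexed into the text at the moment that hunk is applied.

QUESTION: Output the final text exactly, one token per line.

Answer: hazom
pjtcy
etl
mhxmp
mpeu
xhl
lkkbo
dxj
nbp
hyqdi

Derivation:
Hunk 1: at line 3 remove [exua,efkdz,qwft] add [mpeu,sbu] -> 11 lines: hazom pjtcy eekif mjfe mpeu sbu bkqod virgp dxj nbp hyqdi
Hunk 2: at line 2 remove [eekif,mjfe] add [etl,cac] -> 11 lines: hazom pjtcy etl cac mpeu sbu bkqod virgp dxj nbp hyqdi
Hunk 3: at line 7 remove [virgp] add [vwpp,lkkbo] -> 12 lines: hazom pjtcy etl cac mpeu sbu bkqod vwpp lkkbo dxj nbp hyqdi
Hunk 4: at line 2 remove [cac] add [mhxmp] -> 12 lines: hazom pjtcy etl mhxmp mpeu sbu bkqod vwpp lkkbo dxj nbp hyqdi
Hunk 5: at line 5 remove [sbu,bkqod,vwpp] add [xhl] -> 10 lines: hazom pjtcy etl mhxmp mpeu xhl lkkbo dxj nbp hyqdi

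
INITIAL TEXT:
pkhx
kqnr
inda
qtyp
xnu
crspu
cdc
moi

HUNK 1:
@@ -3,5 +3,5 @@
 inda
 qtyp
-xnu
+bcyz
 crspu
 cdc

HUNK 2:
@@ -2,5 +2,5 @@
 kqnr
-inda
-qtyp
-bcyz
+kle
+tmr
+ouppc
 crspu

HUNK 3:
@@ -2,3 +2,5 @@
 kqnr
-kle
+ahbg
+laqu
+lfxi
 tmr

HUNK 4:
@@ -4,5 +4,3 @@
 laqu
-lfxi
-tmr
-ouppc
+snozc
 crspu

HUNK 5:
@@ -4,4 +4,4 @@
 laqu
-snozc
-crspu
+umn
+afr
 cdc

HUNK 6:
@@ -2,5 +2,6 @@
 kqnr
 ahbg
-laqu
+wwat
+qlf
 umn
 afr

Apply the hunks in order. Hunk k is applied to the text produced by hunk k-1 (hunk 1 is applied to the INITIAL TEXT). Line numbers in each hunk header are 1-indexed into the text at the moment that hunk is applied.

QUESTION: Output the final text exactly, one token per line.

Answer: pkhx
kqnr
ahbg
wwat
qlf
umn
afr
cdc
moi

Derivation:
Hunk 1: at line 3 remove [xnu] add [bcyz] -> 8 lines: pkhx kqnr inda qtyp bcyz crspu cdc moi
Hunk 2: at line 2 remove [inda,qtyp,bcyz] add [kle,tmr,ouppc] -> 8 lines: pkhx kqnr kle tmr ouppc crspu cdc moi
Hunk 3: at line 2 remove [kle] add [ahbg,laqu,lfxi] -> 10 lines: pkhx kqnr ahbg laqu lfxi tmr ouppc crspu cdc moi
Hunk 4: at line 4 remove [lfxi,tmr,ouppc] add [snozc] -> 8 lines: pkhx kqnr ahbg laqu snozc crspu cdc moi
Hunk 5: at line 4 remove [snozc,crspu] add [umn,afr] -> 8 lines: pkhx kqnr ahbg laqu umn afr cdc moi
Hunk 6: at line 2 remove [laqu] add [wwat,qlf] -> 9 lines: pkhx kqnr ahbg wwat qlf umn afr cdc moi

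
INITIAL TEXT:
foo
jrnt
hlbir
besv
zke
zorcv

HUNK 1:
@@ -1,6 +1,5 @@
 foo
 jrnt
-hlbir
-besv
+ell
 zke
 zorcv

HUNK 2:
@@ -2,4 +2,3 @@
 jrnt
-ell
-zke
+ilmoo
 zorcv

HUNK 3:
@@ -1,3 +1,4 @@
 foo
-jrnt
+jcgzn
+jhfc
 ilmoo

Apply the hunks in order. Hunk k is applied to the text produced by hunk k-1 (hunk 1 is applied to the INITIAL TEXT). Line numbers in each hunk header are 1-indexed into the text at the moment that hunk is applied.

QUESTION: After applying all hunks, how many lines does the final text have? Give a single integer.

Answer: 5

Derivation:
Hunk 1: at line 1 remove [hlbir,besv] add [ell] -> 5 lines: foo jrnt ell zke zorcv
Hunk 2: at line 2 remove [ell,zke] add [ilmoo] -> 4 lines: foo jrnt ilmoo zorcv
Hunk 3: at line 1 remove [jrnt] add [jcgzn,jhfc] -> 5 lines: foo jcgzn jhfc ilmoo zorcv
Final line count: 5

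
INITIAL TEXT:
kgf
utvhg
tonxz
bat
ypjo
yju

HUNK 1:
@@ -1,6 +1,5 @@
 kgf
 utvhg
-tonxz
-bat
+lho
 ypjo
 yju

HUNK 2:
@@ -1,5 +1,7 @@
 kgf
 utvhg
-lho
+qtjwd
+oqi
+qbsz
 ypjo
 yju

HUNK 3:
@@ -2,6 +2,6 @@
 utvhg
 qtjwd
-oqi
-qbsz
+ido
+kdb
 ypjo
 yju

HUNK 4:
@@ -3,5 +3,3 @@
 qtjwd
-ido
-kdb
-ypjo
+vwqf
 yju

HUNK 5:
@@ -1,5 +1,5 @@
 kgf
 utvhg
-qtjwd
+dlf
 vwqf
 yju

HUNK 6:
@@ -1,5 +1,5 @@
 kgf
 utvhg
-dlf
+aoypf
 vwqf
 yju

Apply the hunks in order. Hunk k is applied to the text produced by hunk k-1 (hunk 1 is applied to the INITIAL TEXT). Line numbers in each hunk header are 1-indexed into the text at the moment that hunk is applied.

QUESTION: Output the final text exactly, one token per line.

Answer: kgf
utvhg
aoypf
vwqf
yju

Derivation:
Hunk 1: at line 1 remove [tonxz,bat] add [lho] -> 5 lines: kgf utvhg lho ypjo yju
Hunk 2: at line 1 remove [lho] add [qtjwd,oqi,qbsz] -> 7 lines: kgf utvhg qtjwd oqi qbsz ypjo yju
Hunk 3: at line 2 remove [oqi,qbsz] add [ido,kdb] -> 7 lines: kgf utvhg qtjwd ido kdb ypjo yju
Hunk 4: at line 3 remove [ido,kdb,ypjo] add [vwqf] -> 5 lines: kgf utvhg qtjwd vwqf yju
Hunk 5: at line 1 remove [qtjwd] add [dlf] -> 5 lines: kgf utvhg dlf vwqf yju
Hunk 6: at line 1 remove [dlf] add [aoypf] -> 5 lines: kgf utvhg aoypf vwqf yju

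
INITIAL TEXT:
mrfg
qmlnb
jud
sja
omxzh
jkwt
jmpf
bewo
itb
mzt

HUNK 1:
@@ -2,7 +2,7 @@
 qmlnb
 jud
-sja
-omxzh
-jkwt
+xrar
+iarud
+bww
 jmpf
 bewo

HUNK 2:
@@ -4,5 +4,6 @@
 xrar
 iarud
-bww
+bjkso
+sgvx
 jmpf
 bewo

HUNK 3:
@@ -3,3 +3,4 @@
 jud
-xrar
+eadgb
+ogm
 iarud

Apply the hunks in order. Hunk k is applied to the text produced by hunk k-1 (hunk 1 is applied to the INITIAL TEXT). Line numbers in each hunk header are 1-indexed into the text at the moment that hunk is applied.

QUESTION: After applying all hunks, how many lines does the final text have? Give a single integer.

Answer: 12

Derivation:
Hunk 1: at line 2 remove [sja,omxzh,jkwt] add [xrar,iarud,bww] -> 10 lines: mrfg qmlnb jud xrar iarud bww jmpf bewo itb mzt
Hunk 2: at line 4 remove [bww] add [bjkso,sgvx] -> 11 lines: mrfg qmlnb jud xrar iarud bjkso sgvx jmpf bewo itb mzt
Hunk 3: at line 3 remove [xrar] add [eadgb,ogm] -> 12 lines: mrfg qmlnb jud eadgb ogm iarud bjkso sgvx jmpf bewo itb mzt
Final line count: 12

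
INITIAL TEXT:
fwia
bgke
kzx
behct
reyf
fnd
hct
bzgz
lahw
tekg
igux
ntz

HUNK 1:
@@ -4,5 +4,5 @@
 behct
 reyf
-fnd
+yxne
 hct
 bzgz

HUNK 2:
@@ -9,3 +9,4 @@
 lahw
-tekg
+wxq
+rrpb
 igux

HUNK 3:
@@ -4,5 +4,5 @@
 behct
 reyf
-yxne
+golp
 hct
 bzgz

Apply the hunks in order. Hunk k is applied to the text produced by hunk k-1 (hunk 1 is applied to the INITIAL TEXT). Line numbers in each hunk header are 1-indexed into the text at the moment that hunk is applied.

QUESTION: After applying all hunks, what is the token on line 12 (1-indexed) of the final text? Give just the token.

Answer: igux

Derivation:
Hunk 1: at line 4 remove [fnd] add [yxne] -> 12 lines: fwia bgke kzx behct reyf yxne hct bzgz lahw tekg igux ntz
Hunk 2: at line 9 remove [tekg] add [wxq,rrpb] -> 13 lines: fwia bgke kzx behct reyf yxne hct bzgz lahw wxq rrpb igux ntz
Hunk 3: at line 4 remove [yxne] add [golp] -> 13 lines: fwia bgke kzx behct reyf golp hct bzgz lahw wxq rrpb igux ntz
Final line 12: igux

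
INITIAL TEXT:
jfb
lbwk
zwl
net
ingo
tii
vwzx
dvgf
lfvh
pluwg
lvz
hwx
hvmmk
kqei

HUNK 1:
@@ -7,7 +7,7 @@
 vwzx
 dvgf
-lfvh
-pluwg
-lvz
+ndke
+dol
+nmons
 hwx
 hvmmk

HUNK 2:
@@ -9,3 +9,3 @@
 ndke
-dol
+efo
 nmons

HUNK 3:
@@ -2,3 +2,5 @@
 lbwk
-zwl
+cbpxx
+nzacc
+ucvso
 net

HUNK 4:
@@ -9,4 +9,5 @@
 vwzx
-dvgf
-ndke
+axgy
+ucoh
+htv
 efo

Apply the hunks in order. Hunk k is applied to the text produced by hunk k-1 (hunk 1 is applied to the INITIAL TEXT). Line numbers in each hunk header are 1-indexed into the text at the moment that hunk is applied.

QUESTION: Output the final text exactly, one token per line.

Answer: jfb
lbwk
cbpxx
nzacc
ucvso
net
ingo
tii
vwzx
axgy
ucoh
htv
efo
nmons
hwx
hvmmk
kqei

Derivation:
Hunk 1: at line 7 remove [lfvh,pluwg,lvz] add [ndke,dol,nmons] -> 14 lines: jfb lbwk zwl net ingo tii vwzx dvgf ndke dol nmons hwx hvmmk kqei
Hunk 2: at line 9 remove [dol] add [efo] -> 14 lines: jfb lbwk zwl net ingo tii vwzx dvgf ndke efo nmons hwx hvmmk kqei
Hunk 3: at line 2 remove [zwl] add [cbpxx,nzacc,ucvso] -> 16 lines: jfb lbwk cbpxx nzacc ucvso net ingo tii vwzx dvgf ndke efo nmons hwx hvmmk kqei
Hunk 4: at line 9 remove [dvgf,ndke] add [axgy,ucoh,htv] -> 17 lines: jfb lbwk cbpxx nzacc ucvso net ingo tii vwzx axgy ucoh htv efo nmons hwx hvmmk kqei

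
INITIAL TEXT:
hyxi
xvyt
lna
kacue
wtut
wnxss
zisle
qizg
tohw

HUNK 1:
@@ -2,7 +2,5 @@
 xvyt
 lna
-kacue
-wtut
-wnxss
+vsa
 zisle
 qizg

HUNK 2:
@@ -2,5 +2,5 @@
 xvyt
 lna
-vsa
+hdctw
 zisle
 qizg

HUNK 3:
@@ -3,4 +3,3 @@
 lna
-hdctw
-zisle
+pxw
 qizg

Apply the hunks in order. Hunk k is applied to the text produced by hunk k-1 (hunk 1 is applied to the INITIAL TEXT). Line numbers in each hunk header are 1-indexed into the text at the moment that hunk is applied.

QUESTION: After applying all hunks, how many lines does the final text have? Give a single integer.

Answer: 6

Derivation:
Hunk 1: at line 2 remove [kacue,wtut,wnxss] add [vsa] -> 7 lines: hyxi xvyt lna vsa zisle qizg tohw
Hunk 2: at line 2 remove [vsa] add [hdctw] -> 7 lines: hyxi xvyt lna hdctw zisle qizg tohw
Hunk 3: at line 3 remove [hdctw,zisle] add [pxw] -> 6 lines: hyxi xvyt lna pxw qizg tohw
Final line count: 6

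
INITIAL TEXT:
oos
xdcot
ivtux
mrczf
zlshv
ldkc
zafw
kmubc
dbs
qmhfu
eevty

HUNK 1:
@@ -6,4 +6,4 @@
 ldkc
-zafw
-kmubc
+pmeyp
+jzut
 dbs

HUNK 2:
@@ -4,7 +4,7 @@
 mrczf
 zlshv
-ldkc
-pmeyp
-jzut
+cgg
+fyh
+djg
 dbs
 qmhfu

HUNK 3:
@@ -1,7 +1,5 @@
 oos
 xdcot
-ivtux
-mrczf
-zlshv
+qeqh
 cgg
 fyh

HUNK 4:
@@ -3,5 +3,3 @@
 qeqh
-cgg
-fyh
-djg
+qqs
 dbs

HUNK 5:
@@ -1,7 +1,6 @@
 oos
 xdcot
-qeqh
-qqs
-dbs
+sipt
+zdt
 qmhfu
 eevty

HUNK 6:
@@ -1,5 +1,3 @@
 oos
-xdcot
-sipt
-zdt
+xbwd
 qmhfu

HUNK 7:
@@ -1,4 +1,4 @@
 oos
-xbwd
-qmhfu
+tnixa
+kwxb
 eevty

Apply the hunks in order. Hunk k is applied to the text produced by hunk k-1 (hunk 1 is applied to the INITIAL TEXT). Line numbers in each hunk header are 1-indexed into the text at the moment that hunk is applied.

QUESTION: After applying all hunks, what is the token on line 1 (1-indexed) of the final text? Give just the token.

Hunk 1: at line 6 remove [zafw,kmubc] add [pmeyp,jzut] -> 11 lines: oos xdcot ivtux mrczf zlshv ldkc pmeyp jzut dbs qmhfu eevty
Hunk 2: at line 4 remove [ldkc,pmeyp,jzut] add [cgg,fyh,djg] -> 11 lines: oos xdcot ivtux mrczf zlshv cgg fyh djg dbs qmhfu eevty
Hunk 3: at line 1 remove [ivtux,mrczf,zlshv] add [qeqh] -> 9 lines: oos xdcot qeqh cgg fyh djg dbs qmhfu eevty
Hunk 4: at line 3 remove [cgg,fyh,djg] add [qqs] -> 7 lines: oos xdcot qeqh qqs dbs qmhfu eevty
Hunk 5: at line 1 remove [qeqh,qqs,dbs] add [sipt,zdt] -> 6 lines: oos xdcot sipt zdt qmhfu eevty
Hunk 6: at line 1 remove [xdcot,sipt,zdt] add [xbwd] -> 4 lines: oos xbwd qmhfu eevty
Hunk 7: at line 1 remove [xbwd,qmhfu] add [tnixa,kwxb] -> 4 lines: oos tnixa kwxb eevty
Final line 1: oos

Answer: oos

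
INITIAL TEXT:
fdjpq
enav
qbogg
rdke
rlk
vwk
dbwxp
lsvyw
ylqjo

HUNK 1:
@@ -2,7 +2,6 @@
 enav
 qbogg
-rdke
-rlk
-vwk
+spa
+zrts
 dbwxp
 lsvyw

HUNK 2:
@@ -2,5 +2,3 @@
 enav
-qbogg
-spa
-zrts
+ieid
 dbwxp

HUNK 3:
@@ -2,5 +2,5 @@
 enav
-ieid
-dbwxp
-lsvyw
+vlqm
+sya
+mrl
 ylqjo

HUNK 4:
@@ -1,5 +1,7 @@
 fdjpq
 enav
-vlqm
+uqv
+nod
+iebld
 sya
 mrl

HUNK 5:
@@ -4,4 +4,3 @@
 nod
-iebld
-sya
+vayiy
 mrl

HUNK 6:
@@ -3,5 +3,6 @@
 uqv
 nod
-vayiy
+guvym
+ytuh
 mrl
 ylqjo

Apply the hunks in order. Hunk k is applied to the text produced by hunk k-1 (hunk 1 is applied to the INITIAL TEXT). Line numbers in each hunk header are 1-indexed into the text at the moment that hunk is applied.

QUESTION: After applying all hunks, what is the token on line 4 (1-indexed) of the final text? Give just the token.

Hunk 1: at line 2 remove [rdke,rlk,vwk] add [spa,zrts] -> 8 lines: fdjpq enav qbogg spa zrts dbwxp lsvyw ylqjo
Hunk 2: at line 2 remove [qbogg,spa,zrts] add [ieid] -> 6 lines: fdjpq enav ieid dbwxp lsvyw ylqjo
Hunk 3: at line 2 remove [ieid,dbwxp,lsvyw] add [vlqm,sya,mrl] -> 6 lines: fdjpq enav vlqm sya mrl ylqjo
Hunk 4: at line 1 remove [vlqm] add [uqv,nod,iebld] -> 8 lines: fdjpq enav uqv nod iebld sya mrl ylqjo
Hunk 5: at line 4 remove [iebld,sya] add [vayiy] -> 7 lines: fdjpq enav uqv nod vayiy mrl ylqjo
Hunk 6: at line 3 remove [vayiy] add [guvym,ytuh] -> 8 lines: fdjpq enav uqv nod guvym ytuh mrl ylqjo
Final line 4: nod

Answer: nod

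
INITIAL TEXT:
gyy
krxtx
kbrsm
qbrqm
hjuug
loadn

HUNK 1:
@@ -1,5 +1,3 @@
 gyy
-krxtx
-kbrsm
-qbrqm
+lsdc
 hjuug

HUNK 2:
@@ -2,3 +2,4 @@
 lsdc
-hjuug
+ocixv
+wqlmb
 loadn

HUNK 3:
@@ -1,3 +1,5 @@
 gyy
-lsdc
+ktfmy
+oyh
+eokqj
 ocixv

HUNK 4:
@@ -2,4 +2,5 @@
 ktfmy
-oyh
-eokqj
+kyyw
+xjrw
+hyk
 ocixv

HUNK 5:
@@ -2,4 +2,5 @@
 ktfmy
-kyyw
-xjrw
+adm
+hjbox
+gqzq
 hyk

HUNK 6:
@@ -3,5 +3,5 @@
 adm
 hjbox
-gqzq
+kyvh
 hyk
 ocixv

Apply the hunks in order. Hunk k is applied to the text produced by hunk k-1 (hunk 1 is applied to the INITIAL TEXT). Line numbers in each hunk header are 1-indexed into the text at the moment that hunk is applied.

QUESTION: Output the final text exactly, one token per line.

Answer: gyy
ktfmy
adm
hjbox
kyvh
hyk
ocixv
wqlmb
loadn

Derivation:
Hunk 1: at line 1 remove [krxtx,kbrsm,qbrqm] add [lsdc] -> 4 lines: gyy lsdc hjuug loadn
Hunk 2: at line 2 remove [hjuug] add [ocixv,wqlmb] -> 5 lines: gyy lsdc ocixv wqlmb loadn
Hunk 3: at line 1 remove [lsdc] add [ktfmy,oyh,eokqj] -> 7 lines: gyy ktfmy oyh eokqj ocixv wqlmb loadn
Hunk 4: at line 2 remove [oyh,eokqj] add [kyyw,xjrw,hyk] -> 8 lines: gyy ktfmy kyyw xjrw hyk ocixv wqlmb loadn
Hunk 5: at line 2 remove [kyyw,xjrw] add [adm,hjbox,gqzq] -> 9 lines: gyy ktfmy adm hjbox gqzq hyk ocixv wqlmb loadn
Hunk 6: at line 3 remove [gqzq] add [kyvh] -> 9 lines: gyy ktfmy adm hjbox kyvh hyk ocixv wqlmb loadn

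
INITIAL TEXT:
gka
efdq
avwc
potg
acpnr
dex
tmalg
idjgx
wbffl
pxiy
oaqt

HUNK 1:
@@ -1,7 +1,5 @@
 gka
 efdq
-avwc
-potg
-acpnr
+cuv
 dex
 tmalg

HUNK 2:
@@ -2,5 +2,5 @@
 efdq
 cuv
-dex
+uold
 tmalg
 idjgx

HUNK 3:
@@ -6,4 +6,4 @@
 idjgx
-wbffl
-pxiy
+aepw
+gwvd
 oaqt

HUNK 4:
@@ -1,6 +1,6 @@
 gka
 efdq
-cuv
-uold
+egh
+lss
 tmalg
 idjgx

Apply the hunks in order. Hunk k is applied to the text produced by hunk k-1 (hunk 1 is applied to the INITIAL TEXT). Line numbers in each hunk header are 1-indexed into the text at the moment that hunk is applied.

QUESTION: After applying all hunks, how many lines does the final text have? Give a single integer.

Hunk 1: at line 1 remove [avwc,potg,acpnr] add [cuv] -> 9 lines: gka efdq cuv dex tmalg idjgx wbffl pxiy oaqt
Hunk 2: at line 2 remove [dex] add [uold] -> 9 lines: gka efdq cuv uold tmalg idjgx wbffl pxiy oaqt
Hunk 3: at line 6 remove [wbffl,pxiy] add [aepw,gwvd] -> 9 lines: gka efdq cuv uold tmalg idjgx aepw gwvd oaqt
Hunk 4: at line 1 remove [cuv,uold] add [egh,lss] -> 9 lines: gka efdq egh lss tmalg idjgx aepw gwvd oaqt
Final line count: 9

Answer: 9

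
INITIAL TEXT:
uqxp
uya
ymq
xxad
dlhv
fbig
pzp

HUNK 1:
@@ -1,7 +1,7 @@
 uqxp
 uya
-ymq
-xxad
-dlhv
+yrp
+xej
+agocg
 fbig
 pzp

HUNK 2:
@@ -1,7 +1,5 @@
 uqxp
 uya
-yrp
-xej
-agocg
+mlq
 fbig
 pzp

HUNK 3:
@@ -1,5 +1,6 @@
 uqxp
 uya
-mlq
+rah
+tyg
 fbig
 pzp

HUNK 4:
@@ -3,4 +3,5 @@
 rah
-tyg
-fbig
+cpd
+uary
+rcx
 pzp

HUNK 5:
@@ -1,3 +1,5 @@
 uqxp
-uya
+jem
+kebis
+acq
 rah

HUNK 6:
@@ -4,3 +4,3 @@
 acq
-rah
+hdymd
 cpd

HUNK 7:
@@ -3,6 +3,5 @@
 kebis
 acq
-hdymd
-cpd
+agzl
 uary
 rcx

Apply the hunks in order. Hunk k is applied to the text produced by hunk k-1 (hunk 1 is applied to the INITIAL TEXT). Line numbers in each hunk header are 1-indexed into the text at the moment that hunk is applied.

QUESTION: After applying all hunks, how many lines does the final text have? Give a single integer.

Answer: 8

Derivation:
Hunk 1: at line 1 remove [ymq,xxad,dlhv] add [yrp,xej,agocg] -> 7 lines: uqxp uya yrp xej agocg fbig pzp
Hunk 2: at line 1 remove [yrp,xej,agocg] add [mlq] -> 5 lines: uqxp uya mlq fbig pzp
Hunk 3: at line 1 remove [mlq] add [rah,tyg] -> 6 lines: uqxp uya rah tyg fbig pzp
Hunk 4: at line 3 remove [tyg,fbig] add [cpd,uary,rcx] -> 7 lines: uqxp uya rah cpd uary rcx pzp
Hunk 5: at line 1 remove [uya] add [jem,kebis,acq] -> 9 lines: uqxp jem kebis acq rah cpd uary rcx pzp
Hunk 6: at line 4 remove [rah] add [hdymd] -> 9 lines: uqxp jem kebis acq hdymd cpd uary rcx pzp
Hunk 7: at line 3 remove [hdymd,cpd] add [agzl] -> 8 lines: uqxp jem kebis acq agzl uary rcx pzp
Final line count: 8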